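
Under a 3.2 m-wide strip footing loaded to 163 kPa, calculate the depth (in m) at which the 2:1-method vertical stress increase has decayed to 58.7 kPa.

z ≈ 5.69 m

2:1 spreading — at depth z the loaded area has grown by z in each plan dimension:
qB/(B+z) = Δσ_z ⇒ z = qB/Δσ_z − B = 163×3.2/58.7 − 3.2 = 5.686 m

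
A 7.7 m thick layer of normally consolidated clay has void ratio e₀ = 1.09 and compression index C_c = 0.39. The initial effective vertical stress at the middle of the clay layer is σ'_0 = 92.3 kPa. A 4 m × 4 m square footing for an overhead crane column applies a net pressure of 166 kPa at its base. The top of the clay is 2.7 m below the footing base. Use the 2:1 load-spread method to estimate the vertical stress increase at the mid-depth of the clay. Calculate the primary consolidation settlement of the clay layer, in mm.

S_c ≈ 143 mm

Mid-depth of clay below the footing base: z = 2.7 + 7.7/2 = 6.55 m.
Stress increase at mid-clay by the 2:1 spreading method:
Δσ = qBL/((B+z)(L+z)) = 166×4×4/((4+6.55)(4+6.55)) = 23.863 kPa
Final effective stress: σ'_f = σ'_0 + Δσ = 92.3 + 23.863 = 116.16 kPa.
Normally consolidated clay, so the full stress increment lies on the virgin compression line:
S_c = C_c·H/(1+e₀)·log₁₀(σ'_f/σ'_0) = 0.39×7.7/(1+1.09)×log₁₀(116.16/92.3)
    = 1.4368 × 0.099855 = 0.1435 m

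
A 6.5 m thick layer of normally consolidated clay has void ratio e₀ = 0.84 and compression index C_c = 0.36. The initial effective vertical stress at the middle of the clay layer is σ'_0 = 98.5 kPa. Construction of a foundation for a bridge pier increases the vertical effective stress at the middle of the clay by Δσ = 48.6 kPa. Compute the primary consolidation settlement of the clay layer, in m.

S_c ≈ 0.222 m

Final effective stress: σ'_f = σ'_0 + Δσ = 98.5 + 48.6 = 147.1 kPa.
Normally consolidated clay, so the full stress increment lies on the virgin compression line:
S_c = C_c·H/(1+e₀)·log₁₀(σ'_f/σ'_0) = 0.36×6.5/(1+0.84)×log₁₀(147.1/98.5)
    = 1.2717 × 0.17418 = 0.2215 m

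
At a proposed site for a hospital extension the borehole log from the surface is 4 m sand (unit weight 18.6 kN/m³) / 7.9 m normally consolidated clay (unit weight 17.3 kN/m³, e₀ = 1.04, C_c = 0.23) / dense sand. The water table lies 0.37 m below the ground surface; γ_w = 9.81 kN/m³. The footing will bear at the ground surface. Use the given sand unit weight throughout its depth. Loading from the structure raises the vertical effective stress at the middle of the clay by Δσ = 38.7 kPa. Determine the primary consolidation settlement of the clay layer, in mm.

S_c ≈ 173 mm

Mid-depth of clay below the ground surface: z = 4 + 7.9/2 = 7.95 m.
Total vertical stress at mid-clay: σ_v = 18.6×4 + 17.3×3.95 = 142.74 kPa.
Pore pressure: u = 9.81×(7.95 − 0.37) = 74.36 kPa.
Initial effective stress: σ'_0 = σ_v − u = 142.74 − 74.36 = 68.38 kPa.
Final effective stress: σ'_f = σ'_0 + Δσ = 68.38 + 38.7 = 107.08 kPa.
Normally consolidated clay, so the full stress increment lies on the virgin compression line:
S_c = C_c·H/(1+e₀)·log₁₀(σ'_f/σ'_0) = 0.23×7.9/(1+1.04)×log₁₀(107.08/68.38)
    = 0.89069 × 0.19478 = 0.1735 m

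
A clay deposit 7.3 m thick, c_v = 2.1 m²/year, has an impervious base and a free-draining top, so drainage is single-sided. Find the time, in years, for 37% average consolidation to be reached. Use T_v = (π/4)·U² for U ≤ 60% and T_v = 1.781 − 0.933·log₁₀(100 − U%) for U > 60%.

t ≈ 2.73 years

Drainage path length: H_d = H = 7.3 m (single drainage).
U ≤ 60%: T_v = (π/4)·U² = (π/4)×0.37² = 0.10752.
t = T_v·H_d²/c_v = 0.10752×7.3²/2.1 = 2.728 years.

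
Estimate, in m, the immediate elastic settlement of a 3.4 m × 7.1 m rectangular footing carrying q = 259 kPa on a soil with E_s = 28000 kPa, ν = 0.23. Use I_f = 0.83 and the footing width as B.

S_e ≈ 0.0247 m

Immediate (elastic) settlement: S_e = q·B·(1−ν²)/E_s · I_f.
S_e = 259 × 3.4 × (1 − 0.23²) / 28000 × 0.83
    = 259 × 3.4 × 0.9471 / 28000 × 0.83
    = 0.02472 m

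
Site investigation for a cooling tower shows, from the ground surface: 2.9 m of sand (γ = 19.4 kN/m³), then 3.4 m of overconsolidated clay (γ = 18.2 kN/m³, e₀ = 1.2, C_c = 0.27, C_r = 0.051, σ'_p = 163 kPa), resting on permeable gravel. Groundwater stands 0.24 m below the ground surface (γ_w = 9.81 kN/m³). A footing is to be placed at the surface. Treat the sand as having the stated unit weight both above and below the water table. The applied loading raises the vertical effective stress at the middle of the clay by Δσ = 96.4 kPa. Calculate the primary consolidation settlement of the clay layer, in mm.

S_c ≈ 39.5 mm

Mid-depth of clay below the ground surface: z = 2.9 + 3.4/2 = 4.6 m.
Total vertical stress at mid-clay: σ_v = 19.4×2.9 + 18.2×1.7 = 87.2 kPa.
Pore pressure: u = 9.81×(4.6 − 0.24) = 42.772 kPa.
Initial effective stress: σ'_0 = σ_v − u = 87.2 − 42.772 = 44.428 kPa.
Final effective stress: σ'_f = 44.428 + 96.4 = 140.83 kPa.
σ'_f = 140.83 ≤ σ'_p = 163 kPa, so the clay remains overconsolidated and only the recompression index applies:
S_c = C_r·H/(1+e₀)·log₁₀(σ'_f/σ'_0) = 0.051×3.4/2.2×log₁₀(140.83/44.428)
    = 0.078821 × 0.50104 = 0.03949 m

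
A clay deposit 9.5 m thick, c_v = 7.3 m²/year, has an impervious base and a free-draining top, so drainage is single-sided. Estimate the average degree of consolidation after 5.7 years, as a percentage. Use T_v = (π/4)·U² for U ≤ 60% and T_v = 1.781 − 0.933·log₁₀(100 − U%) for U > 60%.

U ≈ 74 %

Drainage path length: H_d = H = 9.5 m (single drainage).
T_v = c_v·t/H_d² = 7.3×5.7/9.5² = 0.46105.
T_v = 0.46105 corresponds to the U > 60% branch:
U = 1 − 10^((1.781 − T_v)/0.933)/100 = 0.7401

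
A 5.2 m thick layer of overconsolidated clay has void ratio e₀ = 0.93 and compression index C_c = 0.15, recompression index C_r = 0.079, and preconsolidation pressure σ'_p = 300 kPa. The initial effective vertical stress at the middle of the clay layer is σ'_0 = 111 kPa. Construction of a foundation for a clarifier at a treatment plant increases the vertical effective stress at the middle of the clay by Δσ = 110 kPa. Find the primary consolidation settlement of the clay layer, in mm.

S_c ≈ 63.7 mm

Final effective stress: σ'_f = 111 + 110 = 221 kPa.
σ'_f = 221 ≤ σ'_p = 300 kPa, so the clay remains overconsolidated and only the recompression index applies:
S_c = C_r·H/(1+e₀)·log₁₀(σ'_f/σ'_0) = 0.079×5.2/1.93×log₁₀(221/111)
    = 0.21285 × 0.29907 = 0.06366 m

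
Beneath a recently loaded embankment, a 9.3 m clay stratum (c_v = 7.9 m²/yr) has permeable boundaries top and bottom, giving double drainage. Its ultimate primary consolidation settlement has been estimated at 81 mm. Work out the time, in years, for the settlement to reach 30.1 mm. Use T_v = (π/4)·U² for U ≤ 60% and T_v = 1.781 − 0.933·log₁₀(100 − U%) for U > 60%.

t ≈ 0.297 years

Drainage path length: H_d = H/2 = 4.65 m (double drainage).
U = S(t)/S_ult = 30.1/81 = 0.3716.
U ≤ 60%: T_v = (π/4)·U² = (π/4)×0.3716² = 0.10846.
t = T_v·H_d²/c_v = 0.10846×4.65²/7.9 = 0.2969 years.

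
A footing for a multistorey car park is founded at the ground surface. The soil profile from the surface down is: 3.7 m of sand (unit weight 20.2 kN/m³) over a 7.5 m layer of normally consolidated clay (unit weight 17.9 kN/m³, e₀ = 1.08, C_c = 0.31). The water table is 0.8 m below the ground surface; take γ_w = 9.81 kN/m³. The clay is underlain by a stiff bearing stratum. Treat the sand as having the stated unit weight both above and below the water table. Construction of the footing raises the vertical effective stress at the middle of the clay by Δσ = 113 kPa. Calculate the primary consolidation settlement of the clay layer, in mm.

Mid-depth of clay below the ground surface: z = 3.7 + 7.5/2 = 7.45 m.
Total vertical stress at mid-clay: σ_v = 20.2×3.7 + 17.9×3.75 = 141.87 kPa.
Pore pressure: u = 9.81×(7.45 − 0.8) = 65.237 kPa.
Initial effective stress: σ'_0 = σ_v − u = 141.87 − 65.237 = 76.633 kPa.
Final effective stress: σ'_f = σ'_0 + Δσ = 76.633 + 113 = 189.63 kPa.
Normally consolidated clay, so the full stress increment lies on the virgin compression line:
S_c = C_c·H/(1+e₀)·log₁₀(σ'_f/σ'_0) = 0.31×7.5/(1+1.08)×log₁₀(189.63/76.633)
    = 1.1178 × 0.39349 = 0.4398 m

S_c ≈ 440 mm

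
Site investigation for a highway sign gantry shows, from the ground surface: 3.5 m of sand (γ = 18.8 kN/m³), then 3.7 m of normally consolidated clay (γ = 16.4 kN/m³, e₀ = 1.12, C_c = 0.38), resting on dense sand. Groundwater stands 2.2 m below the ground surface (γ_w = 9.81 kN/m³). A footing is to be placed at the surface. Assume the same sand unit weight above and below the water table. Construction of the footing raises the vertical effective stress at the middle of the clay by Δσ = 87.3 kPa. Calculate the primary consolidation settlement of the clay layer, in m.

S_c ≈ 0.245 m

Mid-depth of clay below the ground surface: z = 3.5 + 3.7/2 = 5.35 m.
Total vertical stress at mid-clay: σ_v = 18.8×3.5 + 16.4×1.85 = 96.14 kPa.
Pore pressure: u = 9.81×(5.35 − 2.2) = 30.902 kPa.
Initial effective stress: σ'_0 = σ_v − u = 96.14 − 30.902 = 65.238 kPa.
Final effective stress: σ'_f = σ'_0 + Δσ = 65.238 + 87.3 = 152.54 kPa.
Normally consolidated clay, so the full stress increment lies on the virgin compression line:
S_c = C_c·H/(1+e₀)·log₁₀(σ'_f/σ'_0) = 0.38×3.7/(1+1.12)×log₁₀(152.54/65.238)
    = 0.66321 × 0.36888 = 0.2446 m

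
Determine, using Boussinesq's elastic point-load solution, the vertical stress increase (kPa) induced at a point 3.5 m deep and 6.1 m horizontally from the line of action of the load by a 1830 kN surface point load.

Boussinesq vertical stress below a point load on an elastic half-space:
Δσ_z = 3P/(2πz²) · [1 + (r/z)²]^(−5/2)
r/z = 6.1/3.5 = 1.7429; [1+(r/z)²]^(−5/2) = 0.030528.
Δσ_z = 3×1830/(2π×3.5²) × 0.030528 = 71.327 × 0.030528 = 2.177 kPa

Δσ_z ≈ 2.18 kPa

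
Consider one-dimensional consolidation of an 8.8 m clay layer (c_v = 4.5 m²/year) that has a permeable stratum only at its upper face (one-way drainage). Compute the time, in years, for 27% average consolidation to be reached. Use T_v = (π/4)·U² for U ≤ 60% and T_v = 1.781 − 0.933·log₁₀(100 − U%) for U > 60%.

Drainage path length: H_d = H = 8.8 m (single drainage).
U ≤ 60%: T_v = (π/4)·U² = (π/4)×0.27² = 0.057256.
t = T_v·H_d²/c_v = 0.057256×8.8²/4.5 = 0.9853 years.

t ≈ 0.985 years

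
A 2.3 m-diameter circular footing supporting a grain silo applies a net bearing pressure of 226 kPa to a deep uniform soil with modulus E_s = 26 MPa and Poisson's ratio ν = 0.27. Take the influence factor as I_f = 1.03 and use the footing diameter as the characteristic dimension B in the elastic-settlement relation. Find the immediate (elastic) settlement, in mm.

Immediate (elastic) settlement: S_e = q·B·(1−ν²)/E_s · I_f.
E_s = 26 MPa = 26000 kPa.
S_e = 226 × 2.3 × (1 − 0.27²) / 26000 × 1.03
    = 226 × 2.3 × 0.9271 / 26000 × 1.03
    = 0.01909 m = 19.09 mm

S_e ≈ 19.1 mm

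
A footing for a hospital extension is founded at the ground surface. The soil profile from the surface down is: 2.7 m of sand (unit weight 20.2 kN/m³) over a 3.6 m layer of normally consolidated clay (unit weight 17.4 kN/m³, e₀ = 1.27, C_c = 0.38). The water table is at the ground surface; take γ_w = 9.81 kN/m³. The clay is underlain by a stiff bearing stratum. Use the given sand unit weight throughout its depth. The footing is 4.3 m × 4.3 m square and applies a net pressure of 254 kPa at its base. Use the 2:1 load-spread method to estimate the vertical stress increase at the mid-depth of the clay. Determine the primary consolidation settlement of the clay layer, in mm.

Mid-depth of clay below the ground surface: z = 2.7 + 3.6/2 = 4.5 m.
Total vertical stress at mid-clay: σ_v = 20.2×2.7 + 17.4×1.8 = 85.86 kPa.
Pore pressure: u = 9.81×(4.5 − 0) = 44.145 kPa.
Initial effective stress: σ'_0 = σ_v − u = 85.86 − 44.145 = 41.715 kPa.
Stress increase at mid-clay by the 2:1 spreading method:
Δσ = qBL/((B+z)(L+z)) = 254×4.3×4.3/((4.3+4.5)(4.3+4.5)) = 60.646 kPa
Final effective stress: σ'_f = σ'_0 + Δσ = 41.715 + 60.646 = 102.36 kPa.
Normally consolidated clay, so the full stress increment lies on the virgin compression line:
S_c = C_c·H/(1+e₀)·log₁₀(σ'_f/σ'_0) = 0.38×3.6/(1+1.27)×log₁₀(102.36/41.715)
    = 0.60264 × 0.38984 = 0.2349 m

S_c ≈ 235 mm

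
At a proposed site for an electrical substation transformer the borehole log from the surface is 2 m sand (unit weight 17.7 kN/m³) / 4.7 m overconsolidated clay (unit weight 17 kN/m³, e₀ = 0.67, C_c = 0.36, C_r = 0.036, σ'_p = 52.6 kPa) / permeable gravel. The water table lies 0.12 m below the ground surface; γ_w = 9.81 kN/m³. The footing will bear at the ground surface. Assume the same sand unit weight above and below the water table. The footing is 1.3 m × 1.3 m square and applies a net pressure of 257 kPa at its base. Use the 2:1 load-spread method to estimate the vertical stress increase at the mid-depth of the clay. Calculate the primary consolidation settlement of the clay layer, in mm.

Mid-depth of clay below the ground surface: z = 2 + 4.7/2 = 4.35 m.
Total vertical stress at mid-clay: σ_v = 17.7×2 + 17×2.35 = 75.35 kPa.
Pore pressure: u = 9.81×(4.35 − 0.12) = 41.496 kPa.
Initial effective stress: σ'_0 = σ_v − u = 75.35 − 41.496 = 33.854 kPa.
Stress increase at mid-clay by the 2:1 spreading method:
Δσ = qBL/((B+z)(L+z)) = 257×1.3×1.3/((1.3+4.35)(1.3+4.35)) = 13.606 kPa
Final effective stress: σ'_f = 33.854 + 13.606 = 47.46 kPa.
σ'_f = 47.46 ≤ σ'_p = 52.6 kPa, so the clay remains overconsolidated and only the recompression index applies:
S_c = C_r·H/(1+e₀)·log₁₀(σ'_f/σ'_0) = 0.036×4.7/1.67×log₁₀(47.46/33.854)
    = 0.10132 × 0.14672 = 0.01487 m

S_c ≈ 14.9 mm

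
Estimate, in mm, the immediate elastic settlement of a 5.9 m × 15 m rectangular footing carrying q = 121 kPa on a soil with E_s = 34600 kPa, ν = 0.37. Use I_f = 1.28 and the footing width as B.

S_e ≈ 22.8 mm

Immediate (elastic) settlement: S_e = q·B·(1−ν²)/E_s · I_f.
S_e = 121 × 5.9 × (1 − 0.37²) / 34600 × 1.28
    = 121 × 5.9 × 0.8631 / 34600 × 1.28
    = 0.02279 m = 22.79 mm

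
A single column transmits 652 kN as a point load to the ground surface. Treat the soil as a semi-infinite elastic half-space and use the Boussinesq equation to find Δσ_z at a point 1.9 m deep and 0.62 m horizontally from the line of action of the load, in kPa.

Boussinesq vertical stress below a point load on an elastic half-space:
Δσ_z = 3P/(2πz²) · [1 + (r/z)²]^(−5/2)
r/z = 0.62/1.9 = 0.32632; [1+(r/z)²]^(−5/2) = 0.7765.
Δσ_z = 3×652/(2π×1.9²) × 0.7765 = 86.235 × 0.7765 = 66.96 kPa

Δσ_z ≈ 67 kPa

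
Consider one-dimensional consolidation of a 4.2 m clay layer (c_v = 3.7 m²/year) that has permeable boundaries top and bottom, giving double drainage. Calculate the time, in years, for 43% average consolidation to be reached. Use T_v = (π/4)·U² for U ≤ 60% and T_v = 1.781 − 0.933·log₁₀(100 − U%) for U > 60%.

Drainage path length: H_d = H/2 = 2.1 m (double drainage).
U ≤ 60%: T_v = (π/4)·U² = (π/4)×0.43² = 0.14522.
t = T_v·H_d²/c_v = 0.14522×2.1²/3.7 = 0.1731 years.

t ≈ 0.173 years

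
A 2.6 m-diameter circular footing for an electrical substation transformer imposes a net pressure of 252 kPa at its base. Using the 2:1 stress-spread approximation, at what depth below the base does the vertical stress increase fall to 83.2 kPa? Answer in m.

2:1 spreading — at depth z the loaded area has grown by z in each plan dimension:
qD²/(D+z)² = Δσ_z ⇒ z = D(√(q/Δσ_z) − 1) = 2.6×(√(252/83.2) − 1) = 1.925 m

z ≈ 1.92 m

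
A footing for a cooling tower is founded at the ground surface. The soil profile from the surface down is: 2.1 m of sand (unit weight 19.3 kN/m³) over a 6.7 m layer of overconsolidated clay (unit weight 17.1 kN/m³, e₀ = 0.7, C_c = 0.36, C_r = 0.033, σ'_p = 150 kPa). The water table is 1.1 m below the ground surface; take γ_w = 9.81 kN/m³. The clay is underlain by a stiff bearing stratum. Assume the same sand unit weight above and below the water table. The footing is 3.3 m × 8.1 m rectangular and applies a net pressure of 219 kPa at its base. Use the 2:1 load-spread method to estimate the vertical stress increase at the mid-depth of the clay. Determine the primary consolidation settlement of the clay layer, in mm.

S_c ≈ 36.1 mm

Mid-depth of clay below the ground surface: z = 2.1 + 6.7/2 = 5.45 m.
Total vertical stress at mid-clay: σ_v = 19.3×2.1 + 17.1×3.35 = 97.815 kPa.
Pore pressure: u = 9.81×(5.45 − 1.1) = 42.673 kPa.
Initial effective stress: σ'_0 = σ_v − u = 97.815 − 42.673 = 55.142 kPa.
Stress increase at mid-clay by the 2:1 spreading method:
Δσ = qBL/((B+z)(L+z)) = 219×3.3×8.1/((3.3+5.45)(8.1+5.45)) = 49.374 kPa
Final effective stress: σ'_f = 55.142 + 49.374 = 104.52 kPa.
σ'_f = 104.52 ≤ σ'_p = 150 kPa, so the clay remains overconsolidated and only the recompression index applies:
S_c = C_r·H/(1+e₀)·log₁₀(σ'_f/σ'_0) = 0.033×6.7/1.7×log₁₀(104.52/55.142)
    = 0.13006 × 0.27772 = 0.03612 m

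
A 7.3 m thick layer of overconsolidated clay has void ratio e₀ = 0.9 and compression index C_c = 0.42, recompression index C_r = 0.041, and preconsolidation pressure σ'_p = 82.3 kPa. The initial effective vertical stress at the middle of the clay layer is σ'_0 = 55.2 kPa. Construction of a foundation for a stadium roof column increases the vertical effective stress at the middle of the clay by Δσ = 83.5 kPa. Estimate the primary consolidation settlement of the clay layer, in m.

Final effective stress: σ'_f = 55.2 + 83.5 = 138.7 kPa.
σ'_f = 138.7 > σ'_p = 82.3 kPa, so the stress path crosses the preconsolidation pressure — recompression up to σ'_p, then virgin compression beyond:
S_c = H/(1+e₀)·[C_r·log₁₀(σ'_p/σ'_0) + C_c·log₁₀(σ'_f/σ'_p)]
    = 7.3/1.9 × [0.041×log₁₀(82.3/55.2) + 0.42×log₁₀(138.7/82.3)]
    = 3.8421 × [0.0071119 + 0.095204] = 0.3931 m

S_c ≈ 0.393 m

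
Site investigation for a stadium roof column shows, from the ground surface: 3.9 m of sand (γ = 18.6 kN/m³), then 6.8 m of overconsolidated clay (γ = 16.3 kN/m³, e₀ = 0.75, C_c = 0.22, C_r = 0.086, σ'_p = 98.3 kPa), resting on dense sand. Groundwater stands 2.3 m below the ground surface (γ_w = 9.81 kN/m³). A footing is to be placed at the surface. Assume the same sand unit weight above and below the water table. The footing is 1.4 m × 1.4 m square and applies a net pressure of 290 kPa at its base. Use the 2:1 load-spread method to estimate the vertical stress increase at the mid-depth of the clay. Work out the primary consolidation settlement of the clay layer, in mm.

Mid-depth of clay below the ground surface: z = 3.9 + 6.8/2 = 7.3 m.
Total vertical stress at mid-clay: σ_v = 18.6×3.9 + 16.3×3.4 = 127.96 kPa.
Pore pressure: u = 9.81×(7.3 − 2.3) = 49.05 kPa.
Initial effective stress: σ'_0 = σ_v − u = 127.96 − 49.05 = 78.91 kPa.
Stress increase at mid-clay by the 2:1 spreading method:
Δσ = qBL/((B+z)(L+z)) = 290×1.4×1.4/((1.4+7.3)(1.4+7.3)) = 7.5096 kPa
Final effective stress: σ'_f = 78.91 + 7.5096 = 86.42 kPa.
σ'_f = 86.42 ≤ σ'_p = 98.3 kPa, so the clay remains overconsolidated and only the recompression index applies:
S_c = C_r·H/(1+e₀)·log₁₀(σ'_f/σ'_0) = 0.086×6.8/1.75×log₁₀(86.42/78.91)
    = 0.33417 × 0.039482 = 0.01319 m

S_c ≈ 13.2 mm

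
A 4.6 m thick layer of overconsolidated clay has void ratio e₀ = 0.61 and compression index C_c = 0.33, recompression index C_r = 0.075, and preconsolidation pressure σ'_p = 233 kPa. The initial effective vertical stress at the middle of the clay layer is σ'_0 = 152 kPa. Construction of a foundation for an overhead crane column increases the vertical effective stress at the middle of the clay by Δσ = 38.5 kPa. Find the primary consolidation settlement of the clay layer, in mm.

Final effective stress: σ'_f = 152 + 38.5 = 190.5 kPa.
σ'_f = 190.5 ≤ σ'_p = 233 kPa, so the clay remains overconsolidated and only the recompression index applies:
S_c = C_r·H/(1+e₀)·log₁₀(σ'_f/σ'_0) = 0.075×4.6/1.61×log₁₀(190.5/152)
    = 0.21428 × 0.098051 = 0.02101 m

S_c ≈ 21 mm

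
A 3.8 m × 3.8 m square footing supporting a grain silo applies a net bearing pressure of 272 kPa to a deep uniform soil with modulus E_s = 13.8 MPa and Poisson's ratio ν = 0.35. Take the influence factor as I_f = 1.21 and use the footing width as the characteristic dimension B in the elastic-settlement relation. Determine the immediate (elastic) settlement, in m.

Immediate (elastic) settlement: S_e = q·B·(1−ν²)/E_s · I_f.
E_s = 13.8 MPa = 13800 kPa.
S_e = 272 × 3.8 × (1 − 0.35²) / 13800 × 1.21
    = 272 × 3.8 × 0.8775 / 13800 × 1.21
    = 0.07953 m

S_e ≈ 0.0795 m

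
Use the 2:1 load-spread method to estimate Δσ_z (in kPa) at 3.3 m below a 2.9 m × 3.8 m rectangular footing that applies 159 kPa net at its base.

By the 2:1 method the load spreads at 1 horizontal : 2 vertical, so at depth z the loaded area has grown by z in each plan dimension:
Δσ = qBL/((B+z)(L+z)) = 159×2.9×3.8/((2.9+3.3)(3.8+3.3)) = 39.804 kPa

Δσ_z ≈ 39.8 kPa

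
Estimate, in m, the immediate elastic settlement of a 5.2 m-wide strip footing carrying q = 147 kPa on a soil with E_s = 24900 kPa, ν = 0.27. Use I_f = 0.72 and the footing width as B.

Immediate (elastic) settlement: S_e = q·B·(1−ν²)/E_s · I_f.
S_e = 147 × 5.2 × (1 − 0.27²) / 24900 × 0.72
    = 147 × 5.2 × 0.9271 / 24900 × 0.72
    = 0.02049 m

S_e ≈ 0.0205 m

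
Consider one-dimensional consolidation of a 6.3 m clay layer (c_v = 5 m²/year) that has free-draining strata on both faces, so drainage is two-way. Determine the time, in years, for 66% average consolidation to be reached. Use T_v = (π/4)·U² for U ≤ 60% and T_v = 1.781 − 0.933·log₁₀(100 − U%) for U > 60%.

t ≈ 0.699 years

Drainage path length: H_d = H/2 = 3.15 m (double drainage).
U > 60%: T_v = 1.781 − 0.933·log₁₀(100 − 66) = 0.35213.
t = T_v·H_d²/c_v = 0.35213×3.15²/5 = 0.6988 years.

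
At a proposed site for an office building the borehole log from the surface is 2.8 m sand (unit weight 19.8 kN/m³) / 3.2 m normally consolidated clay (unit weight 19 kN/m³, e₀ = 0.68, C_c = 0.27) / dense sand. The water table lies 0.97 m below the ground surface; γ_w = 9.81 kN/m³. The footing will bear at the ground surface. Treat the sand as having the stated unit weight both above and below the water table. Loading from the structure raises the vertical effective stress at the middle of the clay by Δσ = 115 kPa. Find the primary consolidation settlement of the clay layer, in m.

S_c ≈ 0.26 m

Mid-depth of clay below the ground surface: z = 2.8 + 3.2/2 = 4.4 m.
Total vertical stress at mid-clay: σ_v = 19.8×2.8 + 19×1.6 = 85.84 kPa.
Pore pressure: u = 9.81×(4.4 − 0.97) = 33.648 kPa.
Initial effective stress: σ'_0 = σ_v − u = 85.84 − 33.648 = 52.192 kPa.
Final effective stress: σ'_f = σ'_0 + Δσ = 52.192 + 115 = 167.19 kPa.
Normally consolidated clay, so the full stress increment lies on the virgin compression line:
S_c = C_c·H/(1+e₀)·log₁₀(σ'_f/σ'_0) = 0.27×3.2/(1+0.68)×log₁₀(167.19/52.192)
    = 0.51429 × 0.50561 = 0.26 m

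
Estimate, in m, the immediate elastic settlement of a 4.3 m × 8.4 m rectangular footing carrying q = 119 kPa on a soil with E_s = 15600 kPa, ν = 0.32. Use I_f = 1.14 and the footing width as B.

S_e ≈ 0.0336 m

Immediate (elastic) settlement: S_e = q·B·(1−ν²)/E_s · I_f.
S_e = 119 × 4.3 × (1 − 0.32²) / 15600 × 1.14
    = 119 × 4.3 × 0.8976 / 15600 × 1.14
    = 0.03356 m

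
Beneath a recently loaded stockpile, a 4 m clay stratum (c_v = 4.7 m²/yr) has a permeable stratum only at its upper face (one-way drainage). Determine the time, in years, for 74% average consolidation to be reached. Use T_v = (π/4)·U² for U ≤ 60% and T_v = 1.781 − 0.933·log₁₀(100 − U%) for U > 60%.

Drainage path length: H_d = H = 4 m (single drainage).
U > 60%: T_v = 1.781 − 0.933·log₁₀(100 − 74) = 0.46083.
t = T_v·H_d²/c_v = 0.46083×4²/4.7 = 1.569 years.

t ≈ 1.57 years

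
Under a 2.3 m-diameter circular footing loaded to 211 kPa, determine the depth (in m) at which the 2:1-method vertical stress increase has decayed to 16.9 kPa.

z ≈ 5.83 m

2:1 spreading — at depth z the loaded area has grown by z in each plan dimension:
qD²/(D+z)² = Δσ_z ⇒ z = D(√(q/Δσ_z) − 1) = 2.3×(√(211/16.9) − 1) = 5.827 m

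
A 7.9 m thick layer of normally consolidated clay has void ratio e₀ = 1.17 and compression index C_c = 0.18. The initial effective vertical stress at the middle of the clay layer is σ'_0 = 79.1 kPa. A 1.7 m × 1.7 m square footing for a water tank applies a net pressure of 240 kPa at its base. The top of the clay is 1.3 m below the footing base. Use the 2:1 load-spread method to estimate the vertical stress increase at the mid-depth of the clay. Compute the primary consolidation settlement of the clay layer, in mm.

Mid-depth of clay below the footing base: z = 1.3 + 7.9/2 = 5.25 m.
Stress increase at mid-clay by the 2:1 spreading method:
Δσ = qBL/((B+z)(L+z)) = 240×1.7×1.7/((1.7+5.25)(1.7+5.25)) = 14.36 kPa
Final effective stress: σ'_f = σ'_0 + Δσ = 79.1 + 14.36 = 93.46 kPa.
Normally consolidated clay, so the full stress increment lies on the virgin compression line:
S_c = C_c·H/(1+e₀)·log₁₀(σ'_f/σ'_0) = 0.18×7.9/(1+1.17)×log₁₀(93.46/79.1)
    = 0.6553 × 0.072449 = 0.04748 m

S_c ≈ 47.5 mm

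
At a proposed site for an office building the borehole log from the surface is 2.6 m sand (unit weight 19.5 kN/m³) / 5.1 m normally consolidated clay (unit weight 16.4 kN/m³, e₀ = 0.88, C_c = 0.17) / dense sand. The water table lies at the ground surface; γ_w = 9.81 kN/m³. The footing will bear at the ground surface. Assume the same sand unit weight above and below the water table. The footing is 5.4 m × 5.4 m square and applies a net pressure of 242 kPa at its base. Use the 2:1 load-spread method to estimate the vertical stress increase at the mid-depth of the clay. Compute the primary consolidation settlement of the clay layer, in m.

S_c ≈ 0.184 m

Mid-depth of clay below the ground surface: z = 2.6 + 5.1/2 = 5.15 m.
Total vertical stress at mid-clay: σ_v = 19.5×2.6 + 16.4×2.55 = 92.52 kPa.
Pore pressure: u = 9.81×(5.15 − 0) = 50.522 kPa.
Initial effective stress: σ'_0 = σ_v − u = 92.52 − 50.522 = 41.998 kPa.
Stress increase at mid-clay by the 2:1 spreading method:
Δσ = qBL/((B+z)(L+z)) = 242×5.4×5.4/((5.4+5.15)(5.4+5.15)) = 63.401 kPa
Final effective stress: σ'_f = σ'_0 + Δσ = 41.998 + 63.401 = 105.4 kPa.
Normally consolidated clay, so the full stress increment lies on the virgin compression line:
S_c = C_c·H/(1+e₀)·log₁₀(σ'_f/σ'_0) = 0.17×5.1/(1+0.88)×log₁₀(105.4/41.998)
    = 0.46117 × 0.39961 = 0.1843 m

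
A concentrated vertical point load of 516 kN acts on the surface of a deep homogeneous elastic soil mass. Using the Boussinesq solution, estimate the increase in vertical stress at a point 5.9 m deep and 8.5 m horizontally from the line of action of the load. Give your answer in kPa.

Δσ_z ≈ 0.427 kPa

Boussinesq vertical stress below a point load on an elastic half-space:
Δσ_z = 3P/(2πz²) · [1 + (r/z)²]^(−5/2)
r/z = 8.5/5.9 = 1.4407; [1+(r/z)²]^(−5/2) = 0.060283.
Δσ_z = 3×516/(2π×5.9²) × 0.060283 = 7.0776 × 0.060283 = 0.4267 kPa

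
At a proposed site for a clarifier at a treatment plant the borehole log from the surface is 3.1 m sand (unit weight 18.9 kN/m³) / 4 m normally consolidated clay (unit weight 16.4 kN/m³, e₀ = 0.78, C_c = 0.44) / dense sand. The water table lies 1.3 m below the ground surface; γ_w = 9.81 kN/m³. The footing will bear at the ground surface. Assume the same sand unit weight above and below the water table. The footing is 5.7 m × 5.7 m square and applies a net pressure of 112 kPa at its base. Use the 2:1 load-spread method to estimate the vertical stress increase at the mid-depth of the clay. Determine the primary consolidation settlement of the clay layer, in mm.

Mid-depth of clay below the ground surface: z = 3.1 + 4/2 = 5.1 m.
Total vertical stress at mid-clay: σ_v = 18.9×3.1 + 16.4×2 = 91.39 kPa.
Pore pressure: u = 9.81×(5.1 − 1.3) = 37.278 kPa.
Initial effective stress: σ'_0 = σ_v − u = 91.39 − 37.278 = 54.112 kPa.
Stress increase at mid-clay by the 2:1 spreading method:
Δσ = qBL/((B+z)(L+z)) = 112×5.7×5.7/((5.7+5.1)(5.7+5.1)) = 31.198 kPa
Final effective stress: σ'_f = σ'_0 + Δσ = 54.112 + 31.198 = 85.31 kPa.
Normally consolidated clay, so the full stress increment lies on the virgin compression line:
S_c = C_c·H/(1+e₀)·log₁₀(σ'_f/σ'_0) = 0.44×4/(1+0.78)×log₁₀(85.31/54.112)
    = 0.98876 × 0.19771 = 0.1955 m

S_c ≈ 195 mm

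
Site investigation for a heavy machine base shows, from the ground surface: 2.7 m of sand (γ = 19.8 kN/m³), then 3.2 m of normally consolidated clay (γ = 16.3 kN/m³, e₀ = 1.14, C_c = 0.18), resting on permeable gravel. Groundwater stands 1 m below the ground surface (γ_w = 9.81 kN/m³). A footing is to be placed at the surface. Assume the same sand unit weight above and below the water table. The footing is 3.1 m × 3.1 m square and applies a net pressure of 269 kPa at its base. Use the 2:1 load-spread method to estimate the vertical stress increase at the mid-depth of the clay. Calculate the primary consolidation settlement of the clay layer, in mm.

S_c ≈ 81.1 mm

Mid-depth of clay below the ground surface: z = 2.7 + 3.2/2 = 4.3 m.
Total vertical stress at mid-clay: σ_v = 19.8×2.7 + 16.3×1.6 = 79.54 kPa.
Pore pressure: u = 9.81×(4.3 − 1) = 32.373 kPa.
Initial effective stress: σ'_0 = σ_v − u = 79.54 − 32.373 = 47.167 kPa.
Stress increase at mid-clay by the 2:1 spreading method:
Δσ = qBL/((B+z)(L+z)) = 269×3.1×3.1/((3.1+4.3)(3.1+4.3)) = 47.208 kPa
Final effective stress: σ'_f = σ'_0 + Δσ = 47.167 + 47.208 = 94.375 kPa.
Normally consolidated clay, so the full stress increment lies on the virgin compression line:
S_c = C_c·H/(1+e₀)·log₁₀(σ'_f/σ'_0) = 0.18×3.2/(1+1.14)×log₁₀(94.375/47.167)
    = 0.26916 × 0.30122 = 0.08108 m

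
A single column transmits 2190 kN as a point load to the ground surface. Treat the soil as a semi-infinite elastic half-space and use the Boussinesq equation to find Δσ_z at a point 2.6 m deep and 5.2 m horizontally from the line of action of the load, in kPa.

Δσ_z ≈ 2.77 kPa

Boussinesq vertical stress below a point load on an elastic half-space:
Δσ_z = 3P/(2πz²) · [1 + (r/z)²]^(−5/2)
r/z = 5.2/2.6 = 2; [1+(r/z)²]^(−5/2) = 0.017889.
Δσ_z = 3×2190/(2π×2.6²) × 0.017889 = 154.68 × 0.017889 = 2.767 kPa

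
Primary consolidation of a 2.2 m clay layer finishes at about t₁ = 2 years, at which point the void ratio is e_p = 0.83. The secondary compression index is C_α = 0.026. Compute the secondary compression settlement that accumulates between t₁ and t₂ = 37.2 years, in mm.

S_s ≈ 39.7 mm

Secondary compression: S_s = C_α·H/(1+e_p)·log₁₀(t₂/t₁)
S_s = 0.026×2.2/(1+0.83)×log₁₀(37.2/2)
    = 0.03126 × 1.27 = 0.03968 m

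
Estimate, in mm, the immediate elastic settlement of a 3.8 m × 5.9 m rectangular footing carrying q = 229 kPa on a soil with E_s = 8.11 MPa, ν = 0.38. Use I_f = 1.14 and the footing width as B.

Immediate (elastic) settlement: S_e = q·B·(1−ν²)/E_s · I_f.
E_s = 8.11 MPa = 8110 kPa.
S_e = 229 × 3.8 × (1 − 0.38²) / 8110 × 1.14
    = 229 × 3.8 × 0.8556 / 8110 × 1.14
    = 0.1047 m = 104.7 mm

S_e ≈ 105 mm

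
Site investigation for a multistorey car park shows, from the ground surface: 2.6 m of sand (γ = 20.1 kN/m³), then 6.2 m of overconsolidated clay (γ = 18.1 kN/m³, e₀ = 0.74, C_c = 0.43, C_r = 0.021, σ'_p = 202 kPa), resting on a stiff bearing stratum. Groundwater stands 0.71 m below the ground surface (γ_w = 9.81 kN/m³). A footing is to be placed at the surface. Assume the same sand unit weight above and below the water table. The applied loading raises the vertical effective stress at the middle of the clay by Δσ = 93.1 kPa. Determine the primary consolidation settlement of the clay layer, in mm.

S_c ≈ 30.6 mm

Mid-depth of clay below the ground surface: z = 2.6 + 6.2/2 = 5.7 m.
Total vertical stress at mid-clay: σ_v = 20.1×2.6 + 18.1×3.1 = 108.37 kPa.
Pore pressure: u = 9.81×(5.7 − 0.71) = 48.952 kPa.
Initial effective stress: σ'_0 = σ_v − u = 108.37 − 48.952 = 59.418 kPa.
Final effective stress: σ'_f = 59.418 + 93.1 = 152.52 kPa.
σ'_f = 152.52 ≤ σ'_p = 202 kPa, so the clay remains overconsolidated and only the recompression index applies:
S_c = C_r·H/(1+e₀)·log₁₀(σ'_f/σ'_0) = 0.021×6.2/1.74×log₁₀(152.52/59.418)
    = 0.074827 × 0.40941 = 0.03064 m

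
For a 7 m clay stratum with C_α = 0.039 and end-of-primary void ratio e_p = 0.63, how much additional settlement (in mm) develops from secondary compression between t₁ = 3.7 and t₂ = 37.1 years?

S_s ≈ 168 mm

Secondary compression: S_s = C_α·H/(1+e_p)·log₁₀(t₂/t₁)
S_s = 0.039×7/(1+0.63)×log₁₀(37.1/3.7)
    = 0.1675 × 1.001 = 0.1677 m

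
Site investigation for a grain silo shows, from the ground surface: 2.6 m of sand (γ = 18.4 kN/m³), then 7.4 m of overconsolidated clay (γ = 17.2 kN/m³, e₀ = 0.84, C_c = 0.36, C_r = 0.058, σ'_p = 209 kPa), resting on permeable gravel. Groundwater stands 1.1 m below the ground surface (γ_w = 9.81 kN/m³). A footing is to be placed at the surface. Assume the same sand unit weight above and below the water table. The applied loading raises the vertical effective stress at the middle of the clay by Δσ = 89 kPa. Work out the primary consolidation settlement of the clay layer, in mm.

S_c ≈ 91.7 mm

Mid-depth of clay below the ground surface: z = 2.6 + 7.4/2 = 6.3 m.
Total vertical stress at mid-clay: σ_v = 18.4×2.6 + 17.2×3.7 = 111.48 kPa.
Pore pressure: u = 9.81×(6.3 − 1.1) = 51.012 kPa.
Initial effective stress: σ'_0 = σ_v − u = 111.48 − 51.012 = 60.468 kPa.
Final effective stress: σ'_f = 60.468 + 89 = 149.47 kPa.
σ'_f = 149.47 ≤ σ'_p = 209 kPa, so the clay remains overconsolidated and only the recompression index applies:
S_c = C_r·H/(1+e₀)·log₁₀(σ'_f/σ'_0) = 0.058×7.4/1.84×log₁₀(149.47/60.468)
    = 0.23326 × 0.39303 = 0.09168 m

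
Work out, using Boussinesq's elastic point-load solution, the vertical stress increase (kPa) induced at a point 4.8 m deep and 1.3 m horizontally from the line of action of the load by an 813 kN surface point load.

Δσ_z ≈ 14.1 kPa

Boussinesq vertical stress below a point load on an elastic half-space:
Δσ_z = 3P/(2πz²) · [1 + (r/z)²]^(−5/2)
r/z = 1.3/4.8 = 0.27083; [1+(r/z)²]^(−5/2) = 0.83781.
Δσ_z = 3×813/(2π×4.8²) × 0.83781 = 16.848 × 0.83781 = 14.12 kPa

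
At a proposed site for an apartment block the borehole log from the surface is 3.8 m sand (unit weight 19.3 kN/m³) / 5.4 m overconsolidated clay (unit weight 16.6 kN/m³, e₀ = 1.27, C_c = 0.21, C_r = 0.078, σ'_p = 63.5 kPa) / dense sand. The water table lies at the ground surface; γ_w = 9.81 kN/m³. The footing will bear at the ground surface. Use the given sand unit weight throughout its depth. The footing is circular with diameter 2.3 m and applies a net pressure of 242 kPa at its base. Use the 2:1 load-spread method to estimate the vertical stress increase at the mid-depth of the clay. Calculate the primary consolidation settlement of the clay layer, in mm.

Mid-depth of clay below the ground surface: z = 3.8 + 5.4/2 = 6.5 m.
Total vertical stress at mid-clay: σ_v = 19.3×3.8 + 16.6×2.7 = 118.16 kPa.
Pore pressure: u = 9.81×(6.5 − 0) = 63.765 kPa.
Initial effective stress: σ'_0 = σ_v − u = 118.16 − 63.765 = 54.395 kPa.
Stress increase at mid-clay by the 2:1 spreading method:
Δσ ≈ qD²/(D+z)² = 242×2.3²/(2.3+6.5)² = 16.531 kPa
Final effective stress: σ'_f = 54.395 + 16.531 = 70.926 kPa.
σ'_f = 70.926 > σ'_p = 63.5 kPa, so the stress path crosses the preconsolidation pressure — recompression up to σ'_p, then virgin compression beyond:
S_c = H/(1+e₀)·[C_r·log₁₀(σ'_p/σ'_0) + C_c·log₁₀(σ'_f/σ'_p)]
    = 5.4/2.27 × [0.078×log₁₀(63.5/54.395) + 0.21×log₁₀(70.926/63.5)]
    = 2.3789 × [0.0052428 + 0.010087] = 0.03647 m

S_c ≈ 36.5 mm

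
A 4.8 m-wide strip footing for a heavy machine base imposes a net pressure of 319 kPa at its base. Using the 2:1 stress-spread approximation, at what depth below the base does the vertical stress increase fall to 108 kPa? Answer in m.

z ≈ 9.38 m

2:1 spreading — at depth z the loaded area has grown by z in each plan dimension:
qB/(B+z) = Δσ_z ⇒ z = qB/Δσ_z − B = 319×4.8/108 − 4.8 = 9.378 m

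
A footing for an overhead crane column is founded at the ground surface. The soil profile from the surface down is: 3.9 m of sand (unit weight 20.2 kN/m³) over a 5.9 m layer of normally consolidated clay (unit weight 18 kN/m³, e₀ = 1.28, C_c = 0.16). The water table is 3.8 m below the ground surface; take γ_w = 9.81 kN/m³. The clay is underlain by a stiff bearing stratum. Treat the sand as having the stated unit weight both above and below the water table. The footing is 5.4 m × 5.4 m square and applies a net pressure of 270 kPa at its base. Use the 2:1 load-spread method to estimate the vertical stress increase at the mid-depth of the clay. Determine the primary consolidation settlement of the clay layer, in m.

S_c ≈ 0.0747 m

Mid-depth of clay below the ground surface: z = 3.9 + 5.9/2 = 6.85 m.
Total vertical stress at mid-clay: σ_v = 20.2×3.9 + 18×2.95 = 131.88 kPa.
Pore pressure: u = 9.81×(6.85 − 3.8) = 29.921 kPa.
Initial effective stress: σ'_0 = σ_v − u = 131.88 − 29.921 = 101.96 kPa.
Stress increase at mid-clay by the 2:1 spreading method:
Δσ = qBL/((B+z)(L+z)) = 270×5.4×5.4/((5.4+6.85)(5.4+6.85)) = 52.466 kPa
Final effective stress: σ'_f = σ'_0 + Δσ = 101.96 + 52.466 = 154.43 kPa.
Normally consolidated clay, so the full stress increment lies on the virgin compression line:
S_c = C_c·H/(1+e₀)·log₁₀(σ'_f/σ'_0) = 0.16×5.9/(1+1.28)×log₁₀(154.43/101.96)
    = 0.41404 × 0.1803 = 0.07465 m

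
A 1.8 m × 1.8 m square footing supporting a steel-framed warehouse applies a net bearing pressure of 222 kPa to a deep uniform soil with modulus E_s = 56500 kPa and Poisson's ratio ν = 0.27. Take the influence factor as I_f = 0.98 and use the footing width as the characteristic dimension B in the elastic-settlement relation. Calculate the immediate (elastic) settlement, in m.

Immediate (elastic) settlement: S_e = q·B·(1−ν²)/E_s · I_f.
S_e = 222 × 1.8 × (1 − 0.27²) / 56500 × 0.98
    = 222 × 1.8 × 0.9271 / 56500 × 0.98
    = 0.006426 m

S_e ≈ 0.00643 m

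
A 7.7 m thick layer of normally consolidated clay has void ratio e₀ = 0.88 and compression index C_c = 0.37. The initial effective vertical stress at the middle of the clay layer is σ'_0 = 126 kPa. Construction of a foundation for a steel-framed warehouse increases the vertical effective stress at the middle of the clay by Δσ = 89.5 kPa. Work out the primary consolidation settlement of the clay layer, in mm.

S_c ≈ 353 mm

Final effective stress: σ'_f = σ'_0 + Δσ = 126 + 89.5 = 215.5 kPa.
Normally consolidated clay, so the full stress increment lies on the virgin compression line:
S_c = C_c·H/(1+e₀)·log₁₀(σ'_f/σ'_0) = 0.37×7.7/(1+0.88)×log₁₀(215.5/126)
    = 1.5154 × 0.23308 = 0.3532 m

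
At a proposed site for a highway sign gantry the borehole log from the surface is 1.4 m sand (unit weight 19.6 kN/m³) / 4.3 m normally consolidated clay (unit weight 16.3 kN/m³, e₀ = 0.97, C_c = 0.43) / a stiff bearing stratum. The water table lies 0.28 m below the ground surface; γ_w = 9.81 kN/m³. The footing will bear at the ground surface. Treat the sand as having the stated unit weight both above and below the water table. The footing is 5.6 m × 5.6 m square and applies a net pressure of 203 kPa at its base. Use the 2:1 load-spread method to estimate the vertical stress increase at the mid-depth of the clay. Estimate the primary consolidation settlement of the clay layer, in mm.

S_c ≈ 511 mm

Mid-depth of clay below the ground surface: z = 1.4 + 4.3/2 = 3.55 m.
Total vertical stress at mid-clay: σ_v = 19.6×1.4 + 16.3×2.15 = 62.485 kPa.
Pore pressure: u = 9.81×(3.55 − 0.28) = 32.079 kPa.
Initial effective stress: σ'_0 = σ_v − u = 62.485 − 32.079 = 30.406 kPa.
Stress increase at mid-clay by the 2:1 spreading method:
Δσ = qBL/((B+z)(L+z)) = 203×5.6×5.6/((5.6+3.55)(5.6+3.55)) = 76.038 kPa
Final effective stress: σ'_f = σ'_0 + Δσ = 30.406 + 76.038 = 106.44 kPa.
Normally consolidated clay, so the full stress increment lies on the virgin compression line:
S_c = C_c·H/(1+e₀)·log₁₀(σ'_f/σ'_0) = 0.43×4.3/(1+0.97)×log₁₀(106.44/30.406)
    = 0.93858 × 0.54415 = 0.5107 m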